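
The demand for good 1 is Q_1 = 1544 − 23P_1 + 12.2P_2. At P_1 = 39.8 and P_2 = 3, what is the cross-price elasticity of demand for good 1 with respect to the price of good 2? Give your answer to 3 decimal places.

At P_1 = 39.8 and P_2 = 3: Q_1 = 665.2.
∂Q_1/∂P_2 = 12.2.
ε = (∂Q_1/∂P_2)(P_2/Q_1) = 12.2 × (3/665.2) ≈ 0.055.
Since ε > 0, good 1 and good 2 are substitutes.

0.055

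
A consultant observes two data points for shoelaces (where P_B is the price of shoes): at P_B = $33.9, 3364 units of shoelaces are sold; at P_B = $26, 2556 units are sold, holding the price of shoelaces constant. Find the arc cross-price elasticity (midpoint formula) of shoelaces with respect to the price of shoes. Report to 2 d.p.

1.03

ΔQ_A = 2556 − 3364 = -808; ΔP_B = 26 − 33.9 = -7.9.
Midpoints: Q̄_A = 2960.0, P̄_B = 29.95.
ε = (ΔQ_A/Q̄_A)/(ΔP_B/P̄_B) = (-808/2960.0)/(-7.9/29.95) ≈ 1.03.
ε > 0: shoelaces and shoes are substitutes.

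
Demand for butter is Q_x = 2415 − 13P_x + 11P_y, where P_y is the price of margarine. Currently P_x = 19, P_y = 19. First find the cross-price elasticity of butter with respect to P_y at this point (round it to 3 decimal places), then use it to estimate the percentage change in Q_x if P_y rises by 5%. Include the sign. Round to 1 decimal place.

0.4%

At P_x = 19, P_y = 19: Q_x = 2377.
∂Q_x/∂P_y = 11.
ε = (∂Q_x/∂P_y)(P_y/Q_x) = 11.0000 × 19/2377 ≈ 0.088.
%ΔQ_x ≈ ε × %ΔP_y = 0.088 × (5%) = 0.4%.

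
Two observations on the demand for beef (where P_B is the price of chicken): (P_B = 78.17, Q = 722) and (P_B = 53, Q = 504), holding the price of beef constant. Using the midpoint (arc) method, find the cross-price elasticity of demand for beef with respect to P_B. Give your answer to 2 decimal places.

ΔQ_A = 504 − 722 = -218; ΔP_B = 53 − 78.17 = -25.17.
Midpoints: Q̄_A = 613.0, P̄_B = 65.59.
ε = (ΔQ_A/Q̄_A)/(ΔP_B/P̄_B) = (-218/613.0)/(-25.17/65.59) ≈ 0.93.
ε > 0: beef and chicken are substitutes.

0.93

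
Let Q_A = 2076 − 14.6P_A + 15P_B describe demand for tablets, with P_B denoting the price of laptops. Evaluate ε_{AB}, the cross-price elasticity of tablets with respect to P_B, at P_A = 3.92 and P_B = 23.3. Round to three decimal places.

0.148

At P_A = 3.92 and P_B = 23.3: Q_A = 2368.268.
∂Q_A/∂P_B = 15.
ε = (∂Q_A/∂P_B)(P_B/Q_A) = 15 × (23.3/2368.268) ≈ 0.148.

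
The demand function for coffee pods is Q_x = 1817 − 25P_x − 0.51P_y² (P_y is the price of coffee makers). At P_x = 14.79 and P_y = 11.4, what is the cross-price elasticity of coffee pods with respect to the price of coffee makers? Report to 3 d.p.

At P_x = 14.79 and P_y = 11.4: Q_x = 1380.970.
∂Q_x/∂P_y = -1.02P_y = -1.02(11.4) = -11.6280.
ε = (∂Q_x/∂P_y)(P_y/Q_x) = -11.6280 × (11.4/1380.970) ≈ -0.096.
ε < 0: complements.

-0.096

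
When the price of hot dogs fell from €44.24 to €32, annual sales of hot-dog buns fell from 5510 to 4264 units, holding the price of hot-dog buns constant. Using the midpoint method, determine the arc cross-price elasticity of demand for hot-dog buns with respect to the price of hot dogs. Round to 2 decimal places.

0.79

ΔQ_A = 4264 − 5510 = -1246; ΔP_B = 32 − 44.24 = -12.24.
Midpoints: Q̄_A = 4887.0, P̄_B = 38.12.
ε = (ΔQ_A/Q̄_A)/(ΔP_B/P̄_B) = (-1246/4887.0)/(-12.24/38.12) ≈ 0.79.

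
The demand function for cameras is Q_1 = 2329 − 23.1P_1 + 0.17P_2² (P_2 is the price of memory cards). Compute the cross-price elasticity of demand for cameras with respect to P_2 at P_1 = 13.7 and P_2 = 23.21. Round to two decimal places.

0.09

At P_1 = 13.7 and P_2 = 23.21: Q_1 = 2104.110.
∂Q_1/∂P_2 = 0.34P_2 = 0.34(23.21) = 7.8914.
ε = (∂Q_1/∂P_2)(P_2/Q_1) = 7.8914 × (23.21/2104.110) ≈ 0.09.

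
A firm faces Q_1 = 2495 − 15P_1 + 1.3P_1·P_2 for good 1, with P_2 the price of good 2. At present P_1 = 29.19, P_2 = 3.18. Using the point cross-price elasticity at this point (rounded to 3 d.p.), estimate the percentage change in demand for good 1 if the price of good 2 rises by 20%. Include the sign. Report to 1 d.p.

1.1%

At P_1 = 29.19, P_2 = 3.18: Q_1 = 2177.821.
∂Q_1/∂P_2 = 1.3P_1 = 37.9470.
ε = (∂Q_1/∂P_2)(P_2/Q_1) = 37.9470 × 3.18/2177.821 ≈ 0.055.
%ΔQ_1 ≈ ε × %ΔP_2 = 0.055 × (20%) = 1.1%.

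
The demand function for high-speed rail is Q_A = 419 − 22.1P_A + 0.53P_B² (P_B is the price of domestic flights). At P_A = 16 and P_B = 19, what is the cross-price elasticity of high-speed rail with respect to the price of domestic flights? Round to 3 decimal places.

1.491

At P_A = 16 and P_B = 19: Q_A = 256.73.
∂Q_A/∂P_B = 1.06P_B = 1.06(19) = 20.1400.
ε = (∂Q_A/∂P_B)(P_B/Q_A) = 20.1400 × (19/256.73) ≈ 1.491.
ε > 0: substitutes.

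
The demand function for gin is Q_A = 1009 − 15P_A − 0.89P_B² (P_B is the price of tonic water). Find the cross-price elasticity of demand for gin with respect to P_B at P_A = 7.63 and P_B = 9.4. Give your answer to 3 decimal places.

-0.193

At P_A = 7.63 and P_B = 9.4: Q_A = 815.910.
∂Q_A/∂P_B = -1.78P_B = -1.78(9.4) = -16.7320.
ε = (∂Q_A/∂P_B)(P_B/Q_A) = -16.7320 × (9.4/815.910) ≈ -0.193.
ε < 0: complements.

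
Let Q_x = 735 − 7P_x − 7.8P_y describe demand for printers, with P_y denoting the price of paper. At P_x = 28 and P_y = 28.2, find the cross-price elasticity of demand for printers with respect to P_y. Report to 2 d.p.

-0.69

At P_x = 28 and P_y = 28.2: Q_x = 319.04.
∂Q_x/∂P_y = -7.8.
ε = (∂Q_x/∂P_y)(P_y/Q_x) = -7.8 × (28.2/319.04) ≈ -0.69.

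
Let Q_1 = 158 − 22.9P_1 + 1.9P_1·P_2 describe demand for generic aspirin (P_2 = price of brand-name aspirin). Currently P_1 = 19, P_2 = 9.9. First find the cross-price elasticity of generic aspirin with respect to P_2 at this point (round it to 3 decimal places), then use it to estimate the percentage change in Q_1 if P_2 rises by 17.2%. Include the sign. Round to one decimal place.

At P_1 = 19, P_2 = 9.9: Q_1 = 80.29.
∂Q_1/∂P_2 = 1.9P_1 = 36.1000.
ε = (∂Q_1/∂P_2)(P_2/Q_1) = 36.1000 × 9.9/80.29 ≈ 4.451.
%ΔQ_1 ≈ ε × %ΔP_2 = 4.451 × (17.2%) = 76.6%.

76.6%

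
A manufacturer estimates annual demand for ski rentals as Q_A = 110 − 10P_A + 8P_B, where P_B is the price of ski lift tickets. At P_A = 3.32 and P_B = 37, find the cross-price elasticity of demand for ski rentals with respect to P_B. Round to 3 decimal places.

0.794

At P_A = 3.32 and P_B = 37: Q_A = 372.8.
∂Q_A/∂P_B = 8.
ε = (∂Q_A/∂P_B)(P_B/Q_A) = 8 × (37/372.8) ≈ 0.794.
Since ε > 0, ski rentals and ski lift tickets are substitutes.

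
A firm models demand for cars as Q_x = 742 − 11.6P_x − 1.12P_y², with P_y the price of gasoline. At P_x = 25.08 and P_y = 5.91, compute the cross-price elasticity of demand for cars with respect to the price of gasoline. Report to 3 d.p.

At P_x = 25.08 and P_y = 5.91: Q_x = 411.953.
∂Q_x/∂P_y = -2.24P_y = -2.24(5.91) = -13.2384.
ε = (∂Q_x/∂P_y)(P_y/Q_x) = -13.2384 × (5.91/411.953) ≈ -0.190.

-0.190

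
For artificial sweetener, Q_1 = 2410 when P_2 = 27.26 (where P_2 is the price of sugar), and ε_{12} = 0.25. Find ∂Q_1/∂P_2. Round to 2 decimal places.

ε = (∂Q_1/∂P_2)·(P_2/Q_1) ⇒ ∂Q_1/∂P_2 = ε·Q_1/P_2 = 0.25 × 2410/27.26 ≈ 22.10.

22.10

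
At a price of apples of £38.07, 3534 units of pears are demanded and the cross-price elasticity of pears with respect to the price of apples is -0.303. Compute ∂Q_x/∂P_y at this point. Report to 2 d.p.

ε = (∂Q_x/∂P_y)·(P_y/Q_x) ⇒ ∂Q_x/∂P_y = ε·Q_x/P_y = -0.303 × 3534/38.07 ≈ -28.13.

-28.13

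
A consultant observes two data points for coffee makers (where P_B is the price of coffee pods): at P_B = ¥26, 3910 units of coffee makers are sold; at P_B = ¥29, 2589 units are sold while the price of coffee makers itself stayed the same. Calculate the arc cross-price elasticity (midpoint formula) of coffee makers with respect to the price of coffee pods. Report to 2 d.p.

-3.73

ΔQ_A = 2589 − 3910 = -1321; ΔP_B = 29 − 26 = 3.
Midpoints: Q̄_A = 3249.5, P̄_B = 27.50.
ε = (ΔQ_A/Q̄_A)/(ΔP_B/P̄_B) = (-1321/3249.5)/(3/27.50) ≈ -3.73.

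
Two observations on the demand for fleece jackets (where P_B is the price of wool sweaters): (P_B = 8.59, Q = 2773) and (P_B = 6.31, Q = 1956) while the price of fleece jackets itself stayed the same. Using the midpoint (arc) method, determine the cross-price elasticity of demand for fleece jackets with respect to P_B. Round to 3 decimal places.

1.129

ΔQ_A = 1956 − 2773 = -817; ΔP_B = 6.31 − 8.59 = -2.28.
Midpoints: Q̄_A = 2364.5, P̄_B = 7.45.
ε = (ΔQ_A/Q̄_A)/(ΔP_B/P̄_B) = (-817/2364.5)/(-2.28/7.45) ≈ 1.129.
ε > 0: fleece jackets and wool sweaters are substitutes.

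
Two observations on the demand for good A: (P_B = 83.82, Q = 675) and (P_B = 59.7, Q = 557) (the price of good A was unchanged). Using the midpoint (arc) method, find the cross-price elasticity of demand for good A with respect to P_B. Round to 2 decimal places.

ΔQ_A = 557 − 675 = -118; ΔP_B = 59.7 − 83.82 = -24.12.
Midpoints: Q̄_A = 616.0, P̄_B = 71.76.
ε = (ΔQ_A/Q̄_A)/(ΔP_B/P̄_B) = (-118/616.0)/(-24.12/71.76) ≈ 0.57.

0.57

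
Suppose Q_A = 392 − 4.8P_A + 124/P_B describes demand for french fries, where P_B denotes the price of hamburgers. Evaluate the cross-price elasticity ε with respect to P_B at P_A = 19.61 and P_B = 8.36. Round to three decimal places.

-0.047

At P_A = 19.61 and P_B = 8.36: Q_A = 312.705.
∂Q_A/∂P_B = −124/P_B² = -1.7742.
ε = (∂Q_A/∂P_B)(P_B/Q_A) = -1.7742 × (8.36/312.705) ≈ -0.047.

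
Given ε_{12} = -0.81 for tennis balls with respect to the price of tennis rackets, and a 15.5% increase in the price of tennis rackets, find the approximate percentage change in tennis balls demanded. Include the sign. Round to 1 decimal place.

%ΔQ ≈ ε × %ΔP of tennis rackets = -0.81 × (15.5%) = -12.6%.

-12.6%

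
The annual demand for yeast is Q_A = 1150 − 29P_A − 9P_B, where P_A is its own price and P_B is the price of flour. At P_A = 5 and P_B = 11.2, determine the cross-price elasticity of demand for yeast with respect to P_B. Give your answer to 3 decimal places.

At P_A = 5 and P_B = 11.2: Q_A = 904.2.
∂Q_A/∂P_B = -9.
ε = (∂Q_A/∂P_B)(P_B/Q_A) = -9 × (11.2/904.2) ≈ -0.111.
Since ε < 0, yeast and flour are complements.

-0.111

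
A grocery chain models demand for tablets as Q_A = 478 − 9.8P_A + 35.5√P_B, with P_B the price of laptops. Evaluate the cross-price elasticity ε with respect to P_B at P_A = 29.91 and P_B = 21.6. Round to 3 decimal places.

0.236

At P_A = 29.91 and P_B = 21.6: Q_A = 349.871.
∂Q_A/∂P_B = 35.5/(2√P_B) = 35.5/(2√21.6) = 3.8192.
ε = (∂Q_A/∂P_B)(P_B/Q_A) = 3.8192 × (21.6/349.871) ≈ 0.236.
ε > 0: substitutes.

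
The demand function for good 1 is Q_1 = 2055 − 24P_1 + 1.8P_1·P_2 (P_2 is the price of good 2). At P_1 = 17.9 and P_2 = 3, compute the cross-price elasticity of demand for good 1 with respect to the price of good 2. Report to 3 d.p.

0.056

At P_1 = 17.9 and P_2 = 3: Q_1 = 1722.06.
∂Q_1/∂P_2 = 1.8P_1 = 1.8(17.9) = 32.2200.
ε = (∂Q_1/∂P_2)(P_2/Q_1) = 32.2200 × (3/1722.06) ≈ 0.056.
ε > 0: substitutes.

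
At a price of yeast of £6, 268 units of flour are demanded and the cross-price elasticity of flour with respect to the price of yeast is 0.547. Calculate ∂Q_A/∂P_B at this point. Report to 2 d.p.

24.43

ε = (∂Q_A/∂P_B)·(P_B/Q_A) ⇒ ∂Q_A/∂P_B = ε·Q_A/P_B = 0.547 × 268/6 ≈ 24.43.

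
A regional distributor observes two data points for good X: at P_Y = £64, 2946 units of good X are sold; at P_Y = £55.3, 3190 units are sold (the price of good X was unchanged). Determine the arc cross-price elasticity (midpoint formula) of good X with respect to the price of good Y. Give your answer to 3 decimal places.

ΔQ_X = 3190 − 2946 = 244; ΔP_Y = 55.3 − 64 = -8.7.
Midpoints: Q̄_X = 3068.0, P̄_Y = 59.65.
ε = (ΔQ_X/Q̄_X)/(ΔP_Y/P̄_Y) = (244/3068.0)/(-8.7/59.65) ≈ -0.545.
ε < 0: good X and good Y are complements.

-0.545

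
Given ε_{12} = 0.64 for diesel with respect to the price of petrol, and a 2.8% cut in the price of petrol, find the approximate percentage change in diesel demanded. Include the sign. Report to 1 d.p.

%ΔQ ≈ ε × %ΔP of petrol = 0.64 × (-2.8%) = -1.8%.

-1.8%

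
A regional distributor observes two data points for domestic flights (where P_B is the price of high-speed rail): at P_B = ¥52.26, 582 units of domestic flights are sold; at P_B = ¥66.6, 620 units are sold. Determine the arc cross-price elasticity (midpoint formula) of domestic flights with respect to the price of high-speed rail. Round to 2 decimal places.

ΔQ_A = 620 − 582 = 38; ΔP_B = 66.6 − 52.26 = 14.34.
Midpoints: Q̄_A = 601.0, P̄_B = 59.43.
ε = (ΔQ_A/Q̄_A)/(ΔP_B/P̄_B) = (38/601.0)/(14.34/59.43) ≈ 0.26.

0.26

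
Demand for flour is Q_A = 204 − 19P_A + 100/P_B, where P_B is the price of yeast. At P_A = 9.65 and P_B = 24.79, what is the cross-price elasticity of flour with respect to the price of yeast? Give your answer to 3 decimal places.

At P_A = 9.65 and P_B = 24.79: Q_A = 24.684.
∂Q_A/∂P_B = −100/P_B² = -0.1627.
ε = (∂Q_A/∂P_B)(P_B/Q_A) = -0.1627 × (24.79/24.684) ≈ -0.163.
ε < 0: complements.

-0.163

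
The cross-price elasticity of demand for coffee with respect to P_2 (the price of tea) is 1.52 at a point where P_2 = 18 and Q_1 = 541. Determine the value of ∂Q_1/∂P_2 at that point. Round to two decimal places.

45.68

ε = (∂Q_1/∂P_2)·(P_2/Q_1) ⇒ ∂Q_1/∂P_2 = ε·Q_1/P_2 = 1.52 × 541/18 ≈ 45.68.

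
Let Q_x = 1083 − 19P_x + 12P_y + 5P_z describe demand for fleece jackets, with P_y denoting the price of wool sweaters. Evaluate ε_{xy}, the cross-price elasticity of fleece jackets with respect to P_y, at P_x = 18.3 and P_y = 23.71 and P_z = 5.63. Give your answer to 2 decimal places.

0.27

At P_x = 18.3 and P_y = 23.71 and P_z = 5.63: Q_x = 1047.97.
∂Q_x/∂P_y = 12.
ε = (∂Q_x/∂P_y)(P_y/Q_x) = 12 × (23.71/1047.97) ≈ 0.27.
Since ε > 0, fleece jackets and wool sweaters are substitutes.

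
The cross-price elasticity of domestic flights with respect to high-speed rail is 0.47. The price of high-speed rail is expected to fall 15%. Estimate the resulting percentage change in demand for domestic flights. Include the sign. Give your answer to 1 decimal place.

-7.1%

%ΔQ ≈ ε × %ΔP of high-speed rail = 0.47 × (-15%) = -7.1%.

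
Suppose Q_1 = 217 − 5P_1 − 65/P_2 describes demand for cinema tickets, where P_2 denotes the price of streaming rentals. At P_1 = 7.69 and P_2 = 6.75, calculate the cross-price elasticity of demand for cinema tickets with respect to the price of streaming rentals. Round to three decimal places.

At P_1 = 7.69 and P_2 = 6.75: Q_1 = 168.920.
∂Q_1/∂P_2 = 65/P_2² = 1.4266.
ε = (∂Q_1/∂P_2)(P_2/Q_1) = 1.4266 × (6.75/168.920) ≈ 0.057.
ε > 0: substitutes.

0.057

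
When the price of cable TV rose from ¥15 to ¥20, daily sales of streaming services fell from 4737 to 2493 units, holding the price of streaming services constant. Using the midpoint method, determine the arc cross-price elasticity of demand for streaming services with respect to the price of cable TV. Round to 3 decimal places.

ΔQ_A = 2493 − 4737 = -2244; ΔP_B = 20 − 15 = 5.
Midpoints: Q̄_A = 3615.0, P̄_B = 17.50.
ε = (ΔQ_A/Q̄_A)/(ΔP_B/P̄_B) = (-2244/3615.0)/(5/17.50) ≈ -2.173.
ε < 0: streaming services and cable TV are complements.

-2.173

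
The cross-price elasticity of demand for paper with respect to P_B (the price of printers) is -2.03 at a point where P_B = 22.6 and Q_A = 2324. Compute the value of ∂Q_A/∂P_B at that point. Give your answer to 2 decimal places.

-208.75

ε = (∂Q_A/∂P_B)·(P_B/Q_A) ⇒ ∂Q_A/∂P_B = ε·Q_A/P_B = -2.03 × 2324/22.6 ≈ -208.75.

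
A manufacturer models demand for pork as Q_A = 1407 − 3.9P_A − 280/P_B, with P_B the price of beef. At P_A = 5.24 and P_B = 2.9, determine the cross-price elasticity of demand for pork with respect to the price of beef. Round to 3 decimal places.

At P_A = 5.24 and P_B = 2.9: Q_A = 1290.012.
∂Q_A/∂P_B = 280/P_B² = 33.2937.
ε = (∂Q_A/∂P_B)(P_B/Q_A) = 33.2937 × (2.9/1290.012) ≈ 0.075.

0.075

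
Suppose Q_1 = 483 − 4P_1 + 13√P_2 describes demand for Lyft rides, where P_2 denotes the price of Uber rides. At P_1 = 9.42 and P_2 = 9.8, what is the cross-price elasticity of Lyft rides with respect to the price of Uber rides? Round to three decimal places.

0.042

At P_1 = 9.42 and P_2 = 9.8: Q_1 = 486.016.
∂Q_1/∂P_2 = 13/(2√P_2) = 13/(2√9.8) = 2.0763.
ε = (∂Q_1/∂P_2)(P_2/Q_1) = 2.0763 × (9.8/486.016) ≈ 0.042.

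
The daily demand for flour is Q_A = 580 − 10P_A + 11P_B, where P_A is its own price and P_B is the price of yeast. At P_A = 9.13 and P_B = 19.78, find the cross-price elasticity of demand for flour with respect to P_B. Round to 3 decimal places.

At P_A = 9.13 and P_B = 19.78: Q_A = 706.28.
∂Q_A/∂P_B = 11.
ε = (∂Q_A/∂P_B)(P_B/Q_A) = 11 × (19.78/706.28) ≈ 0.308.
Since ε > 0, flour and yeast are substitutes.

0.308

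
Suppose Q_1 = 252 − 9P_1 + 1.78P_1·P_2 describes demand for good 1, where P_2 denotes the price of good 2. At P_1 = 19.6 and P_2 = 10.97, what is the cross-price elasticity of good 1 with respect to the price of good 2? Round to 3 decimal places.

At P_1 = 19.6 and P_2 = 10.97: Q_1 = 458.321.
∂Q_1/∂P_2 = 1.78P_1 = 1.78(19.6) = 34.8880.
ε = (∂Q_1/∂P_2)(P_2/Q_1) = 34.8880 × (10.97/458.321) ≈ 0.835.
ε > 0: substitutes.

0.835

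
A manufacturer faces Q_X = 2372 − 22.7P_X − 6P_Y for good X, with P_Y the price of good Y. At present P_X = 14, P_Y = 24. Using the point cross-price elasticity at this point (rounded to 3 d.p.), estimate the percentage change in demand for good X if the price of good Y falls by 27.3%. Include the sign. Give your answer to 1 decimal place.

At P_X = 14, P_Y = 24: Q_X = 1910.2.
∂Q_X/∂P_Y = -6.
ε = (∂Q_X/∂P_Y)(P_Y/Q_X) = -6.0000 × 24/1910.2 ≈ -0.075.
%ΔQ_X ≈ ε × %ΔP_Y = -0.075 × (-27.3%) = 2.0%.

2.0%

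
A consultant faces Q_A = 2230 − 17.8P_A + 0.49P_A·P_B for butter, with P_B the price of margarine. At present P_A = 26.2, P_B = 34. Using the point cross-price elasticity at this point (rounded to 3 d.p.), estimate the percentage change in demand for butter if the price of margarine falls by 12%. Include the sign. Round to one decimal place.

At P_A = 26.2, P_B = 34: Q_A = 2200.132.
∂Q_A/∂P_B = 0.49P_A = 12.8380.
ε = (∂Q_A/∂P_B)(P_B/Q_A) = 12.8380 × 34/2200.132 ≈ 0.198.
%ΔQ_A ≈ ε × %ΔP_B = 0.198 × (-12%) = -2.4%.

-2.4%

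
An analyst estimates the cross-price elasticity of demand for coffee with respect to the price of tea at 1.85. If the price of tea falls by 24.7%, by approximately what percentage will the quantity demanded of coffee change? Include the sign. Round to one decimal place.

-45.7%

%ΔQ ≈ ε × %ΔP of tea = 1.85 × (-24.7%) = -45.7%.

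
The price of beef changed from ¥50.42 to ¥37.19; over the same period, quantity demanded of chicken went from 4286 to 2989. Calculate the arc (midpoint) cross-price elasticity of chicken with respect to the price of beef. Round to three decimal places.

1.181

ΔQ_A = 2989 − 4286 = -1297; ΔP_B = 37.19 − 50.42 = -13.23.
Midpoints: Q̄_A = 3637.5, P̄_B = 43.80.
ε = (ΔQ_A/Q̄_A)/(ΔP_B/P̄_B) = (-1297/3637.5)/(-13.23/43.80) ≈ 1.181.
ε > 0: chicken and beef are substitutes.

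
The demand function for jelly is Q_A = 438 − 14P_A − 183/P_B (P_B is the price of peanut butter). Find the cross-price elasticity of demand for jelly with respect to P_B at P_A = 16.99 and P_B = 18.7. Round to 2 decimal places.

At P_A = 16.99 and P_B = 18.7: Q_A = 190.354.
∂Q_A/∂P_B = 183/P_B² = 0.5233.
ε = (∂Q_A/∂P_B)(P_B/Q_A) = 0.5233 × (18.7/190.354) ≈ 0.05.

0.05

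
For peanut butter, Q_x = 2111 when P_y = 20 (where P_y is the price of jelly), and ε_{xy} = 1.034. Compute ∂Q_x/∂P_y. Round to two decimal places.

ε = (∂Q_x/∂P_y)·(P_y/Q_x) ⇒ ∂Q_x/∂P_y = ε·Q_x/P_y = 1.034 × 2111/20 ≈ 109.14.

109.14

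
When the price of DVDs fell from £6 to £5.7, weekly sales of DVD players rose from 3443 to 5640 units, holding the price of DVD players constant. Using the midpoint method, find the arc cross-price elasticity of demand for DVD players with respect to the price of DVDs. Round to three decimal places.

ΔQ_A = 5640 − 3443 = 2197; ΔP_B = 5.7 − 6 = -0.3.
Midpoints: Q̄_A = 4541.5, P̄_B = 5.85.
ε = (ΔQ_A/Q̄_A)/(ΔP_B/P̄_B) = (2197/4541.5)/(-0.3/5.85) ≈ -9.433.
ε < 0: DVD players and DVDs are complements.

-9.433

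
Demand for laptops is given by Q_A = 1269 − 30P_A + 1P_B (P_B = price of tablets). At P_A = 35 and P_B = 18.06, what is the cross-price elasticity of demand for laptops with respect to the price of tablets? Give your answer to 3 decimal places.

0.076

At P_A = 35 and P_B = 18.06: Q_A = 237.06.
∂Q_A/∂P_B = 1.
ε = (∂Q_A/∂P_B)(P_B/Q_A) = 1 × (18.06/237.06) ≈ 0.076.
Since ε > 0, laptops and tablets are substitutes.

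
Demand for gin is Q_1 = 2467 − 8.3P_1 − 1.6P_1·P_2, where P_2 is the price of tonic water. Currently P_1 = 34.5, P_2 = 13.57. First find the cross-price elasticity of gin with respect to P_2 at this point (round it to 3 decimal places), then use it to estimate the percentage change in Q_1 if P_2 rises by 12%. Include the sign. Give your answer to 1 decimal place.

-6.3%

At P_1 = 34.5, P_2 = 13.57: Q_1 = 1431.586.
∂Q_1/∂P_2 = -1.6P_1 = -55.2000.
ε = (∂Q_1/∂P_2)(P_2/Q_1) = -55.2000 × 13.57/1431.586 ≈ -0.523.
%ΔQ_1 ≈ ε × %ΔP_2 = -0.523 × (12%) = -6.3%.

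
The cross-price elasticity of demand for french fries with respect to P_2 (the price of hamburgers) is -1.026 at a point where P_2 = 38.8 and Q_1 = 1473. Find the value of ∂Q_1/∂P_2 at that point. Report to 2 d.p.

-38.95

ε = (∂Q_1/∂P_2)·(P_2/Q_1) ⇒ ∂Q_1/∂P_2 = ε·Q_1/P_2 = -1.026 × 1473/38.8 ≈ -38.95.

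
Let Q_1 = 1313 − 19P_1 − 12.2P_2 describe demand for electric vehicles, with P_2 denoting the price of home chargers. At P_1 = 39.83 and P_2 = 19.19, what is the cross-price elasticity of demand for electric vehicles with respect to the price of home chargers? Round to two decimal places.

-0.73

At P_1 = 39.83 and P_2 = 19.19: Q_1 = 322.112.
∂Q_1/∂P_2 = -12.2.
ε = (∂Q_1/∂P_2)(P_2/Q_1) = -12.2 × (19.19/322.112) ≈ -0.73.
Since ε < 0, electric vehicles and home chargers are complements.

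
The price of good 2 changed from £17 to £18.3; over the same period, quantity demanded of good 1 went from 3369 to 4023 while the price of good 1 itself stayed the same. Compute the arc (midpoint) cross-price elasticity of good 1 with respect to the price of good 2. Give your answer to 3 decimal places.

ΔQ_1 = 4023 − 3369 = 654; ΔP_2 = 18.3 − 17 = 1.3.
Midpoints: Q̄_1 = 3696.0, P̄_2 = 17.65.
ε = (ΔQ_1/Q̄_1)/(ΔP_2/P̄_2) = (654/3696.0)/(1.3/17.65) ≈ 2.402.

2.402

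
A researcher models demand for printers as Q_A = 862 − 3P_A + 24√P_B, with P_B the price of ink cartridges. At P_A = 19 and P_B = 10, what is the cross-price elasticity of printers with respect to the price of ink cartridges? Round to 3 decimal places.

0.043

At P_A = 19 and P_B = 10: Q_A = 880.895.
∂Q_A/∂P_B = 24/(2√P_B) = 24/(2√10) = 3.7947.
ε = (∂Q_A/∂P_B)(P_B/Q_A) = 3.7947 × (10/880.895) ≈ 0.043.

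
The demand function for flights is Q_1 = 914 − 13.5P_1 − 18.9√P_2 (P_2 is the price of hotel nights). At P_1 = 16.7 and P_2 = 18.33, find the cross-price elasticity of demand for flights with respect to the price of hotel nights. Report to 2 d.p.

-0.07

At P_1 = 16.7 and P_2 = 18.33: Q_1 = 607.632.
∂Q_1/∂P_2 = -18.9/(2√P_2) = -18.9/(2√18.33) = -2.2072.
ε = (∂Q_1/∂P_2)(P_2/Q_1) = -2.2072 × (18.33/607.632) ≈ -0.07.
ε < 0: complements.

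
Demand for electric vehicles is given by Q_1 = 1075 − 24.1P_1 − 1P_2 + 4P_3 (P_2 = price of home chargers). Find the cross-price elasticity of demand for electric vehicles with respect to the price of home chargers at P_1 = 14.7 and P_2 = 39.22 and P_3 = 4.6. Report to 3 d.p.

At P_1 = 14.7 and P_2 = 39.22 and P_3 = 4.6: Q_1 = 699.91.
∂Q_1/∂P_2 = -1.
ε = (∂Q_1/∂P_2)(P_2/Q_1) = -1 × (39.22/699.91) ≈ -0.056.

-0.056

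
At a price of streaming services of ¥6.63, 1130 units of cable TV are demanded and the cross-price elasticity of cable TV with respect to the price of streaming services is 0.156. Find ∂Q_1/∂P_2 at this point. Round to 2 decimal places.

ε = (∂Q_1/∂P_2)·(P_2/Q_1) ⇒ ∂Q_1/∂P_2 = ε·Q_1/P_2 = 0.156 × 1130/6.63 ≈ 26.59.

26.59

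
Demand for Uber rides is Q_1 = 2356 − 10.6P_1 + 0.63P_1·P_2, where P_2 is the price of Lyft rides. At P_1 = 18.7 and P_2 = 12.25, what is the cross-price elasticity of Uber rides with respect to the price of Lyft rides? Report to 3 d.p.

At P_1 = 18.7 and P_2 = 12.25: Q_1 = 2302.097.
∂Q_1/∂P_2 = 0.63P_1 = 0.63(18.7) = 11.7810.
ε = (∂Q_1/∂P_2)(P_2/Q_1) = 11.7810 × (12.25/2302.097) ≈ 0.063.
ε > 0: substitutes.

0.063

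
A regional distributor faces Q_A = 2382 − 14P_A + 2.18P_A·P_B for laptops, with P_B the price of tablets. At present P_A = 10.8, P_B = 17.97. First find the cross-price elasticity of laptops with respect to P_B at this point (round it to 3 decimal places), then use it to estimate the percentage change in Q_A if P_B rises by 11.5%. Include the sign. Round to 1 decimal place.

At P_A = 10.8, P_B = 17.97: Q_A = 2653.886.
∂Q_A/∂P_B = 2.18P_A = 23.5440.
ε = (∂Q_A/∂P_B)(P_B/Q_A) = 23.5440 × 17.97/2653.886 ≈ 0.159.
%ΔQ_A ≈ ε × %ΔP_B = 0.159 × (11.5%) = 1.8%.

1.8%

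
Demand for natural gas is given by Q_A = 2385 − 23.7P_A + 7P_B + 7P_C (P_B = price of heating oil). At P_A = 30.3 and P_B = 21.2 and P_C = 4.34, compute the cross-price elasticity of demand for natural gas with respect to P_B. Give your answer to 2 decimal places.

At P_A = 30.3 and P_B = 21.2 and P_C = 4.34: Q_A = 1845.67.
∂Q_A/∂P_B = 7.
ε = (∂Q_A/∂P_B)(P_B/Q_A) = 7 × (21.2/1845.67) ≈ 0.08.
Since ε > 0, natural gas and heating oil are substitutes.

0.08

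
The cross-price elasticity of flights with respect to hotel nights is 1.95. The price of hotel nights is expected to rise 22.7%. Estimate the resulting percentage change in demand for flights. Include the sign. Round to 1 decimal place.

44.3%

%ΔQ ≈ ε × %ΔP of hotel nights = 1.95 × (22.7%) = 44.3%.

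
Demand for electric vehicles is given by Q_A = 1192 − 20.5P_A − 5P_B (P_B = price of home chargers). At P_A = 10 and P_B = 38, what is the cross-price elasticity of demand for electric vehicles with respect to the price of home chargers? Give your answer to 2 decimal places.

At P_A = 10 and P_B = 38: Q_A = 797.
∂Q_A/∂P_B = -5.
ε = (∂Q_A/∂P_B)(P_B/Q_A) = -5 × (38/797) ≈ -0.24.

-0.24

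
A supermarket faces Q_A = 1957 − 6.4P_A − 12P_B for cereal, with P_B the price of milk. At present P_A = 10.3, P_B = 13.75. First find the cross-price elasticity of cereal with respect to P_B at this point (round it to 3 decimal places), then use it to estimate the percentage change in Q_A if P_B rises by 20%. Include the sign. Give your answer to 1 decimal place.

At P_A = 10.3, P_B = 13.75: Q_A = 1726.08.
∂Q_A/∂P_B = -12.
ε = (∂Q_A/∂P_B)(P_B/Q_A) = -12.0000 × 13.75/1726.08 ≈ -0.096.
%ΔQ_A ≈ ε × %ΔP_B = -0.096 × (20%) = -1.9%.

-1.9%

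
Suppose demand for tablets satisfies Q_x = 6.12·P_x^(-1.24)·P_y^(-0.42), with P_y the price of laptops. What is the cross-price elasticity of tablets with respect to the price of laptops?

-0.42

In a log-linear (constant-elasticity) demand function, the coefficient on the exponent of P_y is the cross-price elasticity.
ε = -0.42. Negative, so tablets and laptops are complements.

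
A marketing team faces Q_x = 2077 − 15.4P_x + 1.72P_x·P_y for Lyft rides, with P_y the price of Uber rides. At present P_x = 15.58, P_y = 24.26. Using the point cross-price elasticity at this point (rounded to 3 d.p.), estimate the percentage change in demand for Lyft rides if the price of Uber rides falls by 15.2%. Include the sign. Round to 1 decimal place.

At P_x = 15.58, P_y = 24.26: Q_x = 2487.178.
∂Q_x/∂P_y = 1.72P_x = 26.7976.
ε = (∂Q_x/∂P_y)(P_y/Q_x) = 26.7976 × 24.26/2487.178 ≈ 0.261.
%ΔQ_x ≈ ε × %ΔP_y = 0.261 × (-15.2%) = -4.0%.

-4.0%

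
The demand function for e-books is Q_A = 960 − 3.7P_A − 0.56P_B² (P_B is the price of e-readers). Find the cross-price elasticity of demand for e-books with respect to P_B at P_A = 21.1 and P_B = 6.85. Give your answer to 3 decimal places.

At P_A = 21.1 and P_B = 6.85: Q_A = 855.653.
∂Q_A/∂P_B = -1.12P_B = -1.12(6.85) = -7.6720.
ε = (∂Q_A/∂P_B)(P_B/Q_A) = -7.6720 × (6.85/855.653) ≈ -0.061.
ε < 0: complements.

-0.061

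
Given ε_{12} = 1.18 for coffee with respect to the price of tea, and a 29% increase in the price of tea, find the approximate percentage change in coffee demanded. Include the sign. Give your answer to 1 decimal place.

34.2%

%ΔQ ≈ ε × %ΔP of tea = 1.18 × (29%) = 34.2%.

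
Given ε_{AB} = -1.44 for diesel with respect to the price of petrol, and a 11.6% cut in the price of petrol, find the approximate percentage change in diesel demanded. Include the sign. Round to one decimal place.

16.7%

%ΔQ ≈ ε × %ΔP of petrol = -1.44 × (-11.6%) = 16.7%.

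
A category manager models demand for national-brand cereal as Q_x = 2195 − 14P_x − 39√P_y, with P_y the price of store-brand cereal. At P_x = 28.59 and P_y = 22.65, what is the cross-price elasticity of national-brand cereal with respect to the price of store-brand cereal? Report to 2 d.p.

At P_x = 28.59 and P_y = 22.65: Q_x = 1609.131.
∂Q_x/∂P_y = -39/(2√P_y) = -39/(2√22.65) = -4.0973.
ε = (∂Q_x/∂P_y)(P_y/Q_x) = -4.0973 × (22.65/1609.131) ≈ -0.06.
ε < 0: complements.

-0.06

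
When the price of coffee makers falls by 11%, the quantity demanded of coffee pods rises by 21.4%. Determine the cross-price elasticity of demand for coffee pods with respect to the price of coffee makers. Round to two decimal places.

ε = (%ΔQ of coffee pods) / (%ΔP of coffee makers) = (21.4%) / (-11%) ≈ -1.95.
Negative cross-price elasticity: complements.

-1.95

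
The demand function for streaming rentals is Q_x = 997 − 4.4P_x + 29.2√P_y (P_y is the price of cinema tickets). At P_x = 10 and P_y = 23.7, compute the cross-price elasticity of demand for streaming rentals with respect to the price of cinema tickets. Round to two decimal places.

0.06

At P_x = 10 and P_y = 23.7: Q_x = 1095.153.
∂Q_x/∂P_y = 29.2/(2√P_y) = 29.2/(2√23.7) = 2.9990.
ε = (∂Q_x/∂P_y)(P_y/Q_x) = 2.9990 × (23.7/1095.153) ≈ 0.06.
ε > 0: substitutes.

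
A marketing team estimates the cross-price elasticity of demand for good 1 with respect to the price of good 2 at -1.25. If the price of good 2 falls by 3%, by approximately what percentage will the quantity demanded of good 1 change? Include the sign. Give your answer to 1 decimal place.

3.8%

%ΔQ ≈ ε × %ΔP of good 2 = -1.25 × (-3%) = 3.8%.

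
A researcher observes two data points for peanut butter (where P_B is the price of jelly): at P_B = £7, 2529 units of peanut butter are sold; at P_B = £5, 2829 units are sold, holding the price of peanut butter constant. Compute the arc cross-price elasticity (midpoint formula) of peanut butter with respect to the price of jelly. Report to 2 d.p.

-0.34

ΔQ_A = 2829 − 2529 = 300; ΔP_B = 5 − 7 = -2.
Midpoints: Q̄_A = 2679.0, P̄_B = 6.00.
ε = (ΔQ_A/Q̄_A)/(ΔP_B/P̄_B) = (300/2679.0)/(-2/6.00) ≈ -0.34.
ε < 0: peanut butter and jelly are complements.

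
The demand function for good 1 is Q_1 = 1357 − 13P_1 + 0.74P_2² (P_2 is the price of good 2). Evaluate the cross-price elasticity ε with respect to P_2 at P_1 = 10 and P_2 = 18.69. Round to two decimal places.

At P_1 = 10 and P_2 = 18.69: Q_1 = 1485.494.
∂Q_1/∂P_2 = 1.48P_2 = 1.48(18.69) = 27.6612.
ε = (∂Q_1/∂P_2)(P_2/Q_1) = 27.6612 × (18.69/1485.494) ≈ 0.35.
ε > 0: substitutes.

0.35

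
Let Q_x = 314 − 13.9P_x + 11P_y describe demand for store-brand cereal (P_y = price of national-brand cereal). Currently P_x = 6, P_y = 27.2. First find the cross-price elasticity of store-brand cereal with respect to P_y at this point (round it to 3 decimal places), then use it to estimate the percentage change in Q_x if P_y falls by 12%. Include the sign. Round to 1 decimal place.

-6.8%

At P_x = 6, P_y = 27.2: Q_x = 529.8.
∂Q_x/∂P_y = 11.
ε = (∂Q_x/∂P_y)(P_y/Q_x) = 11.0000 × 27.2/529.8 ≈ 0.565.
%ΔQ_x ≈ ε × %ΔP_y = 0.565 × (-12%) = -6.8%.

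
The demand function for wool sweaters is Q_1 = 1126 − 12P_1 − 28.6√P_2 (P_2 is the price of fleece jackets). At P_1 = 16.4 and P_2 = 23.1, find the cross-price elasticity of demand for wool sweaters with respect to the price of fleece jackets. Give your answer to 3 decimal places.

-0.087

At P_1 = 16.4 and P_2 = 23.1: Q_1 = 791.741.
∂Q_1/∂P_2 = -28.6/(2√P_2) = -28.6/(2√23.1) = -2.9753.
ε = (∂Q_1/∂P_2)(P_2/Q_1) = -2.9753 × (23.1/791.741) ≈ -0.087.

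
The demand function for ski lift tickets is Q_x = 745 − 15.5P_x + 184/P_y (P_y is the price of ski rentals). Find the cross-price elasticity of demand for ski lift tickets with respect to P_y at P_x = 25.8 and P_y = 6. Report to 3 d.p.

At P_x = 25.8 and P_y = 6: Q_x = 375.767.
∂Q_x/∂P_y = −184/P_y² = -5.1111.
ε = (∂Q_x/∂P_y)(P_y/Q_x) = -5.1111 × (6/375.767) ≈ -0.082.

-0.082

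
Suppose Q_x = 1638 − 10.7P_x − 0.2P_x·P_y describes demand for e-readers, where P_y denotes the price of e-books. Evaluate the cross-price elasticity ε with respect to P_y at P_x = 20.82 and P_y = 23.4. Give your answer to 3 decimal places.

At P_x = 20.82 and P_y = 23.4: Q_x = 1317.788.
∂Q_x/∂P_y = -0.2P_x = -0.2(20.82) = -4.1640.
ε = (∂Q_x/∂P_y)(P_y/Q_x) = -4.1640 × (23.4/1317.788) ≈ -0.074.
ε < 0: complements.

-0.074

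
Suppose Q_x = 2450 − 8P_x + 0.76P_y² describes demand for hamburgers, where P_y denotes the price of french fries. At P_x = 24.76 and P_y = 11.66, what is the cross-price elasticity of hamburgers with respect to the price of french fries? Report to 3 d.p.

0.088

At P_x = 24.76 and P_y = 11.66: Q_x = 2355.246.
∂Q_x/∂P_y = 1.52P_y = 1.52(11.66) = 17.7232.
ε = (∂Q_x/∂P_y)(P_y/Q_x) = 17.7232 × (11.66/2355.246) ≈ 0.088.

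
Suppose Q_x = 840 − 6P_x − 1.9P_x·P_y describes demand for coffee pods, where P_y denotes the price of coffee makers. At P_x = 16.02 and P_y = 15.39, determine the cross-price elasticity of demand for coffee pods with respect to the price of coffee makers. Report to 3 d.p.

At P_x = 16.02 and P_y = 15.39: Q_x = 275.439.
∂Q_x/∂P_y = -1.9P_x = -1.9(16.02) = -30.4380.
ε = (∂Q_x/∂P_y)(P_y/Q_x) = -30.4380 × (15.39/275.439) ≈ -1.701.
ε < 0: complements.

-1.701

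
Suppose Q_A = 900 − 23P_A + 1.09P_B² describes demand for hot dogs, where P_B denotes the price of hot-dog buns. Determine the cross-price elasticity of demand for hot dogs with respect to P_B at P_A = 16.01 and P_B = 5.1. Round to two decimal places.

0.10

At P_A = 16.01 and P_B = 5.1: Q_A = 560.121.
∂Q_A/∂P_B = 2.18P_B = 2.18(5.1) = 11.1180.
ε = (∂Q_A/∂P_B)(P_B/Q_A) = 11.1180 × (5.1/560.121) ≈ 0.10.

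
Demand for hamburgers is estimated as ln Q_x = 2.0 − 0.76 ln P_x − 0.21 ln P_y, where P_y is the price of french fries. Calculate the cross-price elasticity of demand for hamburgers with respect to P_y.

-0.21

In a log-linear (constant-elasticity) demand function, the coefficient on ln P_y is the cross-price elasticity.
ε = -0.21. Negative, so hamburgers and french fries are complements.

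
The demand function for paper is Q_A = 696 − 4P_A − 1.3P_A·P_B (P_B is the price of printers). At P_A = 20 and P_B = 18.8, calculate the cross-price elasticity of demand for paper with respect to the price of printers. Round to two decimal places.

-3.84

At P_A = 20 and P_B = 18.8: Q_A = 127.2.
∂Q_A/∂P_B = -1.3P_A = -1.3(20) = -26.0000.
ε = (∂Q_A/∂P_B)(P_B/Q_A) = -26.0000 × (18.8/127.2) ≈ -3.84.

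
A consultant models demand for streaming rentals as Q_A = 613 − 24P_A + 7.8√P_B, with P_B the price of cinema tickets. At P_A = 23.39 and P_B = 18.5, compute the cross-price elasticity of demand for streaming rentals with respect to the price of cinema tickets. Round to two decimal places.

0.20

At P_A = 23.39 and P_B = 18.5: Q_A = 85.189.
∂Q_A/∂P_B = 7.8/(2√P_B) = 7.8/(2√18.5) = 0.9067.
ε = (∂Q_A/∂P_B)(P_B/Q_A) = 0.9067 × (18.5/85.189) ≈ 0.20.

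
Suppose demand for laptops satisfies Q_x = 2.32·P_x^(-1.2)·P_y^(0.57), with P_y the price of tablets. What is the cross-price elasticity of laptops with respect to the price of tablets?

0.57

In a log-linear (constant-elasticity) demand function, the coefficient on the exponent of P_y is the cross-price elasticity.
ε = 0.57. Positive, so laptops and tablets are substitutes.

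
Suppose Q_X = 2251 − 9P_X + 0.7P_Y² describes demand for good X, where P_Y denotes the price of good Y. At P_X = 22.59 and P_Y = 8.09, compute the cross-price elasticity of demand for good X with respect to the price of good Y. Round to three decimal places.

0.044

At P_X = 22.59 and P_Y = 8.09: Q_X = 2093.504.
∂Q_X/∂P_Y = 1.4P_Y = 1.4(8.09) = 11.3260.
ε = (∂Q_X/∂P_Y)(P_Y/Q_X) = 11.3260 × (8.09/2093.504) ≈ 0.044.
ε > 0: substitutes.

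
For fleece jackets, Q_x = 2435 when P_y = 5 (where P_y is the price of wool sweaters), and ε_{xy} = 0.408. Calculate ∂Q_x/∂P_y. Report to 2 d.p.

198.70

ε = (∂Q_x/∂P_y)·(P_y/Q_x) ⇒ ∂Q_x/∂P_y = ε·Q_x/P_y = 0.408 × 2435/5 ≈ 198.70.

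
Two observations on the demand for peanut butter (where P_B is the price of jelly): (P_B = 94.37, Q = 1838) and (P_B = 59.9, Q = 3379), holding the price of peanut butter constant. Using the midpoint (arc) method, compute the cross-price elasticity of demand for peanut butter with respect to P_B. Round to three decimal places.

ΔQ_A = 3379 − 1838 = 1541; ΔP_B = 59.9 − 94.37 = -34.47.
Midpoints: Q̄_A = 2608.5, P̄_B = 77.14.
ε = (ΔQ_A/Q̄_A)/(ΔP_B/P̄_B) = (1541/2608.5)/(-34.47/77.14) ≈ -1.322.
ε < 0: peanut butter and jelly are complements.

-1.322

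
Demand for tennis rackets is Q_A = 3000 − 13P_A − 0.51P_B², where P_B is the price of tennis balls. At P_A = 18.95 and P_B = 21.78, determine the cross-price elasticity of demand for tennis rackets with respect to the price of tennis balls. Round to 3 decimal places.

At P_A = 18.95 and P_B = 21.78: Q_A = 2511.722.
∂Q_A/∂P_B = -1.02P_B = -1.02(21.78) = -22.2156.
ε = (∂Q_A/∂P_B)(P_B/Q_A) = -22.2156 × (21.78/2511.722) ≈ -0.193.
ε < 0: complements.

-0.193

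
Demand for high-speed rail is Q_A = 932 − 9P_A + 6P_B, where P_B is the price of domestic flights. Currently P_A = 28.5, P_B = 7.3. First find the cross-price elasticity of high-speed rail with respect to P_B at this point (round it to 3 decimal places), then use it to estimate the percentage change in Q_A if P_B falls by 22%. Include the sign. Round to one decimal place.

-1.3%

At P_A = 28.5, P_B = 7.3: Q_A = 719.3.
∂Q_A/∂P_B = 6.
ε = (∂Q_A/∂P_B)(P_B/Q_A) = 6.0000 × 7.3/719.3 ≈ 0.061.
%ΔQ_A ≈ ε × %ΔP_B = 0.061 × (-22%) = -1.3%.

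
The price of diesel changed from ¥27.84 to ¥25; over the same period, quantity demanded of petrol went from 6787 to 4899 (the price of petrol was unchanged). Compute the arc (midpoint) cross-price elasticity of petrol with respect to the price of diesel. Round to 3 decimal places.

ΔQ_A = 4899 − 6787 = -1888; ΔP_B = 25 − 27.84 = -2.84.
Midpoints: Q̄_A = 5843.0, P̄_B = 26.42.
ε = (ΔQ_A/Q̄_A)/(ΔP_B/P̄_B) = (-1888/5843.0)/(-2.84/26.42) ≈ 3.006.

3.006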